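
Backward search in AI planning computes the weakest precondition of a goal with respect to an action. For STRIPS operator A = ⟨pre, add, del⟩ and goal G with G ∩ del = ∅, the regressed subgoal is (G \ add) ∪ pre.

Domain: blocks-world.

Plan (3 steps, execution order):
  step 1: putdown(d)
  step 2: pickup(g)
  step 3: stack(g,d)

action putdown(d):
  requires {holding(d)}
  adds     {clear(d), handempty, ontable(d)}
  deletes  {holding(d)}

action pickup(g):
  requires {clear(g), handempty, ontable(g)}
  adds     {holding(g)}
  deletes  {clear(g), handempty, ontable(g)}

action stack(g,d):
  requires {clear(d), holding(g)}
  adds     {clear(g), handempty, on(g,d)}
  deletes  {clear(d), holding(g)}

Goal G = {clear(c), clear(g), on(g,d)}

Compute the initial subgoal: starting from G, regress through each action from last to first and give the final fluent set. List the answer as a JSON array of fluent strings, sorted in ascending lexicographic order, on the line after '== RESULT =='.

Work backward from the goal:
  through step 3 (stack(g,d)): drop {clear(g), on(g,d)}, keep {clear(c)}, require {clear(d), holding(g)}
    → {clear(c), clear(d), holding(g)}
  through step 2 (pickup(g)): drop {holding(g)}, keep {clear(c), clear(d)}, require {clear(g), handempty, ontable(g)}
    → {clear(c), clear(d), clear(g), handempty, ontable(g)}
  through step 1 (putdown(d)): drop {clear(d), handempty}, keep {clear(c), clear(g), ontable(g)}, require {holding(d)}
    → {clear(c), clear(g), holding(d), ontable(g)}

== RESULT ==
["clear(c)", "clear(g)", "holding(d)", "ontable(g)"]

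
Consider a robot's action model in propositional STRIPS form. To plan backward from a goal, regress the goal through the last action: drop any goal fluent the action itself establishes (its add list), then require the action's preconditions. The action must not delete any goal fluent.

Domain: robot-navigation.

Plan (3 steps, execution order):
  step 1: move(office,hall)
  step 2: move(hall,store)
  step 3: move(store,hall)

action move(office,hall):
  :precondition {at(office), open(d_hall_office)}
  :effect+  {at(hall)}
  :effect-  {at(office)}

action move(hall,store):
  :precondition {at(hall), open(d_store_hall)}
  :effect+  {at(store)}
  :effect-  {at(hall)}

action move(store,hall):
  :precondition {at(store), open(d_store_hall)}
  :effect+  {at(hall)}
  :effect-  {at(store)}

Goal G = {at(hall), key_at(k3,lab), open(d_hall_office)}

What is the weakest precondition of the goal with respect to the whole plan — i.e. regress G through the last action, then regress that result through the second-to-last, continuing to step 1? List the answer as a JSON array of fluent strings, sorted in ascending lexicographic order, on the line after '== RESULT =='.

Work backward from the goal:
  through step 3 (move(store,hall)): drop {at(hall)}, keep {key_at(k3,lab), open(d_hall_office)}, require {at(store), open(d_store_hall)}
    → {at(store), key_at(k3,lab), open(d_hall_office), open(d_store_hall)}
  through step 2 (move(hall,store)): drop {at(store)}, keep {key_at(k3,lab), open(d_hall_office), open(d_store_hall)}, require {at(hall), open(d_store_hall)}
    → {at(hall), key_at(k3,lab), open(d_hall_office), open(d_store_hall)}
  through step 1 (move(office,hall)): drop {at(hall)}, keep {key_at(k3,lab), open(d_hall_office), open(d_store_hall)}, require {at(office), open(d_hall_office)}
    → {at(office), key_at(k3,lab), open(d_hall_office), open(d_store_hall)}

== RESULT ==
["at(office)", "key_at(k3,lab)", "open(d_hall_office)", "open(d_store_hall)"]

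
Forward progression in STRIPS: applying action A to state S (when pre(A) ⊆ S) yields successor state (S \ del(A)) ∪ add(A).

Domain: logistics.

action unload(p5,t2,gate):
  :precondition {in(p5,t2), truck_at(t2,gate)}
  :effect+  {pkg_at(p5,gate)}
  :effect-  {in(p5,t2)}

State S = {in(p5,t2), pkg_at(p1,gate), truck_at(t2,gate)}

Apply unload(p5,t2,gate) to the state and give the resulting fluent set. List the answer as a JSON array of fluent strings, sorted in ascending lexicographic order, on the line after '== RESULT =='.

Progress:
  pre ⊆ S: {in(p5,t2), truck_at(t2,gate)} ⊆ S  — applicable
  S \ del = {pkg_at(p1,gate), truck_at(t2,gate)}
  ∪ add   = {pkg_at(p1,gate), pkg_at(p5,gate), truck_at(t2,gate)}

== RESULT ==
["pkg_at(p1,gate)", "pkg_at(p5,gate)", "truck_at(t2,gate)"]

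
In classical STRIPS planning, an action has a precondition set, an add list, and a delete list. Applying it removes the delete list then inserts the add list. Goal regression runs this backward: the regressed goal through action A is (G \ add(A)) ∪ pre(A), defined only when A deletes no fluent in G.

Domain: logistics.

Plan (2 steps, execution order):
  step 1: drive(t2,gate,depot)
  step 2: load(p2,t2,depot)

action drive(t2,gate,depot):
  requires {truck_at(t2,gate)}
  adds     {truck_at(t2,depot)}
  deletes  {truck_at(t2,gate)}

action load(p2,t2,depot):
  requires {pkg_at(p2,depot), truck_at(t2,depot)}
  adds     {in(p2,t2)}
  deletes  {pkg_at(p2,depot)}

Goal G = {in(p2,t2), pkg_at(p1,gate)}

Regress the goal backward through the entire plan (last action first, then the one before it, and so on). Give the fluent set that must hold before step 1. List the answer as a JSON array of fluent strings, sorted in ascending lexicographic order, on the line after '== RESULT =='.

Work backward from the goal:
  through step 2 (load(p2,t2,depot)): drop {in(p2,t2)}, keep {pkg_at(p1,gate)}, require {pkg_at(p2,depot), truck_at(t2,depot)}
    → {pkg_at(p1,gate), pkg_at(p2,depot), truck_at(t2,depot)}
  through step 1 (drive(t2,gate,depot)): drop {truck_at(t2,depot)}, keep {pkg_at(p1,gate), pkg_at(p2,depot)}, require {truck_at(t2,gate)}
    → {pkg_at(p1,gate), pkg_at(p2,depot), truck_at(t2,gate)}

== RESULT ==
["pkg_at(p1,gate)", "pkg_at(p2,depot)", "truck_at(t2,gate)"]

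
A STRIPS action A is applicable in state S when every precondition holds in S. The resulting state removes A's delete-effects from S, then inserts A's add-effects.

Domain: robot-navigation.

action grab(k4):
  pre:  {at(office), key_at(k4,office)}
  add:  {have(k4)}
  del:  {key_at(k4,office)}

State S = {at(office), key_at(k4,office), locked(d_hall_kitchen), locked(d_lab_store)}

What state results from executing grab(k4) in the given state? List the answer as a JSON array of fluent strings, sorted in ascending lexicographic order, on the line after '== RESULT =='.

Compute (S \ del) ∪ add:
  pre ⊆ S: {at(office), key_at(k4,office)} ⊆ S  — applicable
  S \ del = {at(office), locked(d_hall_kitchen), locked(d_lab_store)}
  ∪ add   = {at(office), have(k4), locked(d_hall_kitchen), locked(d_lab_store)}

== RESULT ==
["at(office)", "have(k4)", "locked(d_hall_kitchen)", "locked(d_lab_store)"]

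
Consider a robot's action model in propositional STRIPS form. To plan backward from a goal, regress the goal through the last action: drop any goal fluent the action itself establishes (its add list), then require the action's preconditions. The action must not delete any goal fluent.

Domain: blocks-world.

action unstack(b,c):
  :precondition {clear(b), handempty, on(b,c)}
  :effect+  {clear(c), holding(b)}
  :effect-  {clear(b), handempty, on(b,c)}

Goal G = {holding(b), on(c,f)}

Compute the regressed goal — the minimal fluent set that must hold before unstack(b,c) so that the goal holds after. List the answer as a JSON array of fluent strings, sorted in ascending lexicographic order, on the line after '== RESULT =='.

Regress:
  G ∩ del = {}  (empty — regression defined)
  G \ add = {holding(b), on(c,f)} \ {clear(c), holding(b)} = {on(c,f)}
  ∪ pre   = {on(c,f)} ∪ {clear(b), handempty, on(b,c)}
          = {clear(b), handempty, on(b,c), on(c,f)}

== RESULT ==
["clear(b)", "handempty", "on(b,c)", "on(c,f)"]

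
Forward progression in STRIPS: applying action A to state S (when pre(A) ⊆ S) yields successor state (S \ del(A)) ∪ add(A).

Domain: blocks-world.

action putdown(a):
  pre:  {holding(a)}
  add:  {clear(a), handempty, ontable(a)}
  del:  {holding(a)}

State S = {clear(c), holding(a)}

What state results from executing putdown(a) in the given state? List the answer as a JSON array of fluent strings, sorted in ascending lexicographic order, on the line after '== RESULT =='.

Compute (S \ del) ∪ add:
  pre ⊆ S: {holding(a)} ⊆ S  — applicable
  S \ del = {clear(c)}
  ∪ add   = {clear(a), clear(c), handempty, ontable(a)}

== RESULT ==
["clear(a)", "clear(c)", "handempty", "ontable(a)"]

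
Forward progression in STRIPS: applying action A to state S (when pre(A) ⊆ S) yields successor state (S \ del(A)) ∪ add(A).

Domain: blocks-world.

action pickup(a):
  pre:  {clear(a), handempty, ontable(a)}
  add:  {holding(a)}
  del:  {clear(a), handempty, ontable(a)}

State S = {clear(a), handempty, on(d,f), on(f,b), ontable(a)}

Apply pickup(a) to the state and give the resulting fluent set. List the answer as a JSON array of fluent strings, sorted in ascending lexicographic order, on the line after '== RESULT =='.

Compute (S \ del) ∪ add:
  pre ⊆ S: {clear(a), handempty, ontable(a)} ⊆ S  — applicable
  S \ del = {on(d,f), on(f,b)}
  ∪ add   = {holding(a), on(d,f), on(f,b)}

== RESULT ==
["holding(a)", "on(d,f)", "on(f,b)"]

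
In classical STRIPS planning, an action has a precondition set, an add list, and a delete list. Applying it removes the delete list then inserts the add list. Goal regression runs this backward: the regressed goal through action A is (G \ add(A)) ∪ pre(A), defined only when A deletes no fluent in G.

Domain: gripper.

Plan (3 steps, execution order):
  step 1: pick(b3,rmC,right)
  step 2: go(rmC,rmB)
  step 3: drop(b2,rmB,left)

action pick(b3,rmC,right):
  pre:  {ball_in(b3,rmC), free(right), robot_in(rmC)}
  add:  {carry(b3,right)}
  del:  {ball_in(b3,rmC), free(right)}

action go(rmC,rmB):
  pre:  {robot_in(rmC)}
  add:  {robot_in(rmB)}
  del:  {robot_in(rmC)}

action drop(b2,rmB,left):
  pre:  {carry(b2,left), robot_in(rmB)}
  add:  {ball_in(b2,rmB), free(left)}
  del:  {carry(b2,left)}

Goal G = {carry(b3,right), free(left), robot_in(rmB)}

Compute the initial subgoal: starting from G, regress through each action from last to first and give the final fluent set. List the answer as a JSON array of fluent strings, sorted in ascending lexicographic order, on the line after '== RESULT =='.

Work backward from the goal:
  through step 3 (drop(b2,rmB,left)): drop {free(left)}, keep {carry(b3,right), robot_in(rmB)}, require {carry(b2,left), robot_in(rmB)}
    → {carry(b2,left), carry(b3,right), robot_in(rmB)}
  through step 2 (go(rmC,rmB)): drop {robot_in(rmB)}, keep {carry(b2,left), carry(b3,right)}, require {robot_in(rmC)}
    → {carry(b2,left), carry(b3,right), robot_in(rmC)}
  through step 1 (pick(b3,rmC,right)): drop {carry(b3,right)}, keep {carry(b2,left), robot_in(rmC)}, require {ball_in(b3,rmC), free(right), robot_in(rmC)}
    → {ball_in(b3,rmC), carry(b2,left), free(right), robot_in(rmC)}

== RESULT ==
["ball_in(b3,rmC)", "carry(b2,left)", "free(right)", "robot_in(rmC)"]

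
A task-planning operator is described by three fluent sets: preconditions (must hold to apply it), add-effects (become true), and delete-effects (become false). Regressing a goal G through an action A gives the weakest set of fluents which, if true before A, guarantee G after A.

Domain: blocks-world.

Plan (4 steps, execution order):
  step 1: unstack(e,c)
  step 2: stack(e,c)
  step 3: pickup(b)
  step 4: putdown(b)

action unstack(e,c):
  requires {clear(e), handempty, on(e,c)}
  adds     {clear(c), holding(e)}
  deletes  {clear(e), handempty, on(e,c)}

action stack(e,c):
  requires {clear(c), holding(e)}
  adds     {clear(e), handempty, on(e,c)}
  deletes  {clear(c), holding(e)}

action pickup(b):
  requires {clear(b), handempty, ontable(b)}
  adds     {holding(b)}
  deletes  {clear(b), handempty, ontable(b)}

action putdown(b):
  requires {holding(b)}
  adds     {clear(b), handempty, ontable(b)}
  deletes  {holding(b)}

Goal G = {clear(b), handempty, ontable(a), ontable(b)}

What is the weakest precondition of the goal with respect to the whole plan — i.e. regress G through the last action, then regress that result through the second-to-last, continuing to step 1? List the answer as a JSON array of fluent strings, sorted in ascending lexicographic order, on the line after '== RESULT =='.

Regress step by step:
  through step 4 (putdown(b)): drop {clear(b), handempty, ontable(b)}, keep {ontable(a)}, require {holding(b)}
    → {holding(b), ontable(a)}
  through step 3 (pickup(b)): drop {holding(b)}, keep {ontable(a)}, require {clear(b), handempty, ontable(b)}
    → {clear(b), handempty, ontable(a), ontable(b)}
  through step 2 (stack(e,c)): drop {handempty}, keep {clear(b), ontable(a), ontable(b)}, require {clear(c), holding(e)}
    → {clear(b), clear(c), holding(e), ontable(a), ontable(b)}
  through step 1 (unstack(e,c)): drop {clear(c), holding(e)}, keep {clear(b), ontable(a), ontable(b)}, require {clear(e), handempty, on(e,c)}
    → {clear(b), clear(e), handempty, on(e,c), ontable(a), ontable(b)}

== RESULT ==
["clear(b)", "clear(e)", "handempty", "on(e,c)", "ontable(a)", "ontable(b)"]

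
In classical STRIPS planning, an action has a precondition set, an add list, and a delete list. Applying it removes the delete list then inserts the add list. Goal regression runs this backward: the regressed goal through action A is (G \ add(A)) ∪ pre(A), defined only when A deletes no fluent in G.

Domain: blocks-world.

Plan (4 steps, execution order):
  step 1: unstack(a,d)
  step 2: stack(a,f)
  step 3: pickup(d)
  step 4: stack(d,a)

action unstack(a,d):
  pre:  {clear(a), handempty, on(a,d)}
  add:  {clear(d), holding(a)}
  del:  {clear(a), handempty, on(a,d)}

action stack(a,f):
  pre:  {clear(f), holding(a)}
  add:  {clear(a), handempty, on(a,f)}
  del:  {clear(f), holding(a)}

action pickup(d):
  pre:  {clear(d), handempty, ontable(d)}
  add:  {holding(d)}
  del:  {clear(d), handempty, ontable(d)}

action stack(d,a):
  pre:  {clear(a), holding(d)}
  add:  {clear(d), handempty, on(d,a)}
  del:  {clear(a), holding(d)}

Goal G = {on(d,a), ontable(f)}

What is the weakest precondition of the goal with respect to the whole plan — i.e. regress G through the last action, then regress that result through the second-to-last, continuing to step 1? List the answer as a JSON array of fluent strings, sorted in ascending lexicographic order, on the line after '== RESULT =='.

Regress step by step:
  through step 4 (stack(d,a)): drop {on(d,a)}, keep {ontable(f)}, require {clear(a), holding(d)}
    → {clear(a), holding(d), ontable(f)}
  through step 3 (pickup(d)): drop {holding(d)}, keep {clear(a), ontable(f)}, require {clear(d), handempty, ontable(d)}
    → {clear(a), clear(d), handempty, ontable(d), ontable(f)}
  through step 2 (stack(a,f)): drop {clear(a), handempty}, keep {clear(d), ontable(d), ontable(f)}, require {clear(f), holding(a)}
    → {clear(d), clear(f), holding(a), ontable(d), ontable(f)}
  through step 1 (unstack(a,d)): drop {clear(d), holding(a)}, keep {clear(f), ontable(d), ontable(f)}, require {clear(a), handempty, on(a,d)}
    → {clear(a), clear(f), handempty, on(a,d), ontable(d), ontable(f)}

== RESULT ==
["clear(a)", "clear(f)", "handempty", "on(a,d)", "ontable(d)", "ontable(f)"]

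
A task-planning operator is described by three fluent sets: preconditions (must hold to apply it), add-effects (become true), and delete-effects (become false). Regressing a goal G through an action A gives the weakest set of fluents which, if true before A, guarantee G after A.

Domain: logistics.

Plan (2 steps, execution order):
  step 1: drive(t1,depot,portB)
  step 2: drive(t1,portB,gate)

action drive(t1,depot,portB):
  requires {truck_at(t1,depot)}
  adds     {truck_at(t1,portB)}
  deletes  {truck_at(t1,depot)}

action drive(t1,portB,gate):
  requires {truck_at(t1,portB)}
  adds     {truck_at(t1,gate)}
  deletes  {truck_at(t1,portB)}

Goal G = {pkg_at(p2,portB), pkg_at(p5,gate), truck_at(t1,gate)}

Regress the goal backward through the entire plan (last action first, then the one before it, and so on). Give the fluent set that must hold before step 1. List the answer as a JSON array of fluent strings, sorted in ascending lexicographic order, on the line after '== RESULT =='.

Regress step by step:
  through step 2 (drive(t1,portB,gate)): drop {truck_at(t1,gate)}, keep {pkg_at(p2,portB), pkg_at(p5,gate)}, require {truck_at(t1,portB)}
    → {pkg_at(p2,portB), pkg_at(p5,gate), truck_at(t1,portB)}
  through step 1 (drive(t1,depot,portB)): drop {truck_at(t1,portB)}, keep {pkg_at(p2,portB), pkg_at(p5,gate)}, require {truck_at(t1,depot)}
    → {pkg_at(p2,portB), pkg_at(p5,gate), truck_at(t1,depot)}

== RESULT ==
["pkg_at(p2,portB)", "pkg_at(p5,gate)", "truck_at(t1,depot)"]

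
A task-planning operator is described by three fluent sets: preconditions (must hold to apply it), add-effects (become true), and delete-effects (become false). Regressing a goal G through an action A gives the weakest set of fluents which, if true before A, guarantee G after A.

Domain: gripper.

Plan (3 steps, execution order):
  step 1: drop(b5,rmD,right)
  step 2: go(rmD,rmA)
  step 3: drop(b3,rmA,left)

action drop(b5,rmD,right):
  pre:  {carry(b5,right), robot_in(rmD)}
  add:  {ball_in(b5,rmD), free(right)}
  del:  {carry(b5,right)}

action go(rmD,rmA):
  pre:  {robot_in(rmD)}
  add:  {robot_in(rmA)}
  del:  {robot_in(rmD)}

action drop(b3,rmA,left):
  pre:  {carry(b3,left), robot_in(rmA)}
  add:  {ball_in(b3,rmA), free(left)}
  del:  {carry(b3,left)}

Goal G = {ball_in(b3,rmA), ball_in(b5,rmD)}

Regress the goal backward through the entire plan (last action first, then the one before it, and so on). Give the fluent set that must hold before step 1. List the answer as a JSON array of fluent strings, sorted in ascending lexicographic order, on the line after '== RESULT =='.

Regress step by step:
  through step 3 (drop(b3,rmA,left)): drop {ball_in(b3,rmA)}, keep {ball_in(b5,rmD)}, require {carry(b3,left), robot_in(rmA)}
    → {ball_in(b5,rmD), carry(b3,left), robot_in(rmA)}
  through step 2 (go(rmD,rmA)): drop {robot_in(rmA)}, keep {ball_in(b5,rmD), carry(b3,left)}, require {robot_in(rmD)}
    → {ball_in(b5,rmD), carry(b3,left), robot_in(rmD)}
  through step 1 (drop(b5,rmD,right)): drop {ball_in(b5,rmD)}, keep {carry(b3,left), robot_in(rmD)}, require {carry(b5,right), robot_in(rmD)}
    → {carry(b3,left), carry(b5,right), robot_in(rmD)}

== RESULT ==
["carry(b3,left)", "carry(b5,right)", "robot_in(rmD)"]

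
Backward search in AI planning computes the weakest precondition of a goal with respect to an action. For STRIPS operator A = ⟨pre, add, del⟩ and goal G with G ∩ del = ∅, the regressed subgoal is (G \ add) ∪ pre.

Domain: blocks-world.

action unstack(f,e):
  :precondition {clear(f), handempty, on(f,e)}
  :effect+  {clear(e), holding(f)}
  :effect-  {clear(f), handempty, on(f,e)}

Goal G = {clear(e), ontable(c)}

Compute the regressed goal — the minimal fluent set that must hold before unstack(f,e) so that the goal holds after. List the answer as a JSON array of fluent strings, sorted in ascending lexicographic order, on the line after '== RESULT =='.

Compute (G \ add) ∪ pre:
  G ∩ del = {}  (empty — regression defined)
  G \ add = {clear(e), ontable(c)} \ {clear(e), holding(f)} = {ontable(c)}
  ∪ pre   = {ontable(c)} ∪ {clear(f), handempty, on(f,e)}
          = {clear(f), handempty, on(f,e), ontable(c)}

== RESULT ==
["clear(f)", "handempty", "on(f,e)", "ontable(c)"]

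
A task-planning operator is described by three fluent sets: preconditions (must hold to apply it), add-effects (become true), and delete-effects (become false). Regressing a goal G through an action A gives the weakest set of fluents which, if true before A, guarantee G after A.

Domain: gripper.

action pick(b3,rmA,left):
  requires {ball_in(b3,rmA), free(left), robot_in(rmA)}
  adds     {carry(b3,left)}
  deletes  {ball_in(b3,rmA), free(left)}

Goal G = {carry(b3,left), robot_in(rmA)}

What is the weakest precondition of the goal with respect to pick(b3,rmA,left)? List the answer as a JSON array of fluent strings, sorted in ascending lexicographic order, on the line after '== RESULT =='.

Compute (G \ add) ∪ pre:
  G ∩ del = {}  (empty — regression defined)
  G \ add = {carry(b3,left), robot_in(rmA)} \ {carry(b3,left)} = {robot_in(rmA)}
  ∪ pre   = {robot_in(rmA)} ∪ {ball_in(b3,rmA), free(left), robot_in(rmA)}
          = {ball_in(b3,rmA), free(left), robot_in(rmA)}

== RESULT ==
["ball_in(b3,rmA)", "free(left)", "robot_in(rmA)"]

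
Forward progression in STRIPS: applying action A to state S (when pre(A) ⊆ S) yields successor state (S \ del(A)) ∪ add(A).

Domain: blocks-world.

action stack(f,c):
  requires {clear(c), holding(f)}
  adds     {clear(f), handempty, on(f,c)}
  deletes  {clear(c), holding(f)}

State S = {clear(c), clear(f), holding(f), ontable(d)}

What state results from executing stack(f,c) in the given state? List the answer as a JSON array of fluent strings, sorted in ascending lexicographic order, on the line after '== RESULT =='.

Compute (S \ del) ∪ add:
  pre ⊆ S: {clear(c), holding(f)} ⊆ S  — applicable
  S \ del = {clear(f), ontable(d)}
  ∪ add   = {clear(f), handempty, on(f,c), ontable(d)}

== RESULT ==
["clear(f)", "handempty", "on(f,c)", "ontable(d)"]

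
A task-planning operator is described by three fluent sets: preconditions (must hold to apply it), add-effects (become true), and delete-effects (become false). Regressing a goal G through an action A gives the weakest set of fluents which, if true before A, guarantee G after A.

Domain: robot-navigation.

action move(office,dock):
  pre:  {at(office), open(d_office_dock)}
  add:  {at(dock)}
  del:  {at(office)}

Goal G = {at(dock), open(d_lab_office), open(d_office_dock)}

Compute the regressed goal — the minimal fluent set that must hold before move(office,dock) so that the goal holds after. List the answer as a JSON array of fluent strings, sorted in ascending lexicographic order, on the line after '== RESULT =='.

Compute (G \ add) ∪ pre:
  G ∩ del = {}  (empty — regression defined)
  G \ add = {at(dock), open(d_lab_office), open(d_office_dock)} \ {at(dock)} = {open(d_lab_office), open(d_office_dock)}
  ∪ pre   = {open(d_lab_office), open(d_office_dock)} ∪ {at(office), open(d_office_dock)}
          = {at(office), open(d_lab_office), open(d_office_dock)}

== RESULT ==
["at(office)", "open(d_lab_office)", "open(d_office_dock)"]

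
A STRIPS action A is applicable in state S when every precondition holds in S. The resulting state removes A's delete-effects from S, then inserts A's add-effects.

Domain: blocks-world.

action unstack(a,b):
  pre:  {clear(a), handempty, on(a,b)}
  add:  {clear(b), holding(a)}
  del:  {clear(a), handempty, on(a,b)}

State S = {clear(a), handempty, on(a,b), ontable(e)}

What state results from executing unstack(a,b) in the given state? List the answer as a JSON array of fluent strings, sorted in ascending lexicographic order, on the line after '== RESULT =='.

Compute (S \ del) ∪ add:
  pre ⊆ S: {clear(a), handempty, on(a,b)} ⊆ S  — applicable
  S \ del = {ontable(e)}
  ∪ add   = {clear(b), holding(a), ontable(e)}

== RESULT ==
["clear(b)", "holding(a)", "ontable(e)"]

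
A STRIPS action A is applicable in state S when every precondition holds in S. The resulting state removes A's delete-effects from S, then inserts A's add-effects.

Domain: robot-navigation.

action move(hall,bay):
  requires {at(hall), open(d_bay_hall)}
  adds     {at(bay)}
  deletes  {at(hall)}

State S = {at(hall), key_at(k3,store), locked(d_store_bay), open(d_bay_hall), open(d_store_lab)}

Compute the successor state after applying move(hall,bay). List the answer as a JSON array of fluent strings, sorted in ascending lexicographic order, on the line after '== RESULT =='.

Progress:
  pre ⊆ S: {at(hall), open(d_bay_hall)} ⊆ S  — applicable
  S \ del = {key_at(k3,store), locked(d_store_bay), open(d_bay_hall), open(d_store_lab)}
  ∪ add   = {at(bay), key_at(k3,store), locked(d_store_bay), open(d_bay_hall), open(d_store_lab)}

== RESULT ==
["at(bay)", "key_at(k3,store)", "locked(d_store_bay)", "open(d_bay_hall)", "open(d_store_lab)"]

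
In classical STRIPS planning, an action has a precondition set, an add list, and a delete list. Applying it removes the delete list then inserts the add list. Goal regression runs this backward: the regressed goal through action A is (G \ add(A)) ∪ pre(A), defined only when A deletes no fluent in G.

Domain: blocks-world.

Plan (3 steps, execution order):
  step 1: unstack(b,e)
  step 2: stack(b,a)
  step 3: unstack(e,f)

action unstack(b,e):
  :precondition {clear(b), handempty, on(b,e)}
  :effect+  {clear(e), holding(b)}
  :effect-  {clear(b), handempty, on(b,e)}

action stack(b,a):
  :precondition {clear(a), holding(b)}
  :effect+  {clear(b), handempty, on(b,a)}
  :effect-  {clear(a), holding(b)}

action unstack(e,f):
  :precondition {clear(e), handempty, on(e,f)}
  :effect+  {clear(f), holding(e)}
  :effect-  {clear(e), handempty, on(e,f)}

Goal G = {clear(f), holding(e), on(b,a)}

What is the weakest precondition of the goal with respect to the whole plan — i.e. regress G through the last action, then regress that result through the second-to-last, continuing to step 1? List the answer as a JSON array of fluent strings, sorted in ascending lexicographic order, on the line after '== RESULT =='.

Work backward from the goal:
  through step 3 (unstack(e,f)): drop {clear(f), holding(e)}, keep {on(b,a)}, require {clear(e), handempty, on(e,f)}
    → {clear(e), handempty, on(b,a), on(e,f)}
  through step 2 (stack(b,a)): drop {handempty, on(b,a)}, keep {clear(e), on(e,f)}, require {clear(a), holding(b)}
    → {clear(a), clear(e), holding(b), on(e,f)}
  through step 1 (unstack(b,e)): drop {clear(e), holding(b)}, keep {clear(a), on(e,f)}, require {clear(b), handempty, on(b,e)}
    → {clear(a), clear(b), handempty, on(b,e), on(e,f)}

== RESULT ==
["clear(a)", "clear(b)", "handempty", "on(b,e)", "on(e,f)"]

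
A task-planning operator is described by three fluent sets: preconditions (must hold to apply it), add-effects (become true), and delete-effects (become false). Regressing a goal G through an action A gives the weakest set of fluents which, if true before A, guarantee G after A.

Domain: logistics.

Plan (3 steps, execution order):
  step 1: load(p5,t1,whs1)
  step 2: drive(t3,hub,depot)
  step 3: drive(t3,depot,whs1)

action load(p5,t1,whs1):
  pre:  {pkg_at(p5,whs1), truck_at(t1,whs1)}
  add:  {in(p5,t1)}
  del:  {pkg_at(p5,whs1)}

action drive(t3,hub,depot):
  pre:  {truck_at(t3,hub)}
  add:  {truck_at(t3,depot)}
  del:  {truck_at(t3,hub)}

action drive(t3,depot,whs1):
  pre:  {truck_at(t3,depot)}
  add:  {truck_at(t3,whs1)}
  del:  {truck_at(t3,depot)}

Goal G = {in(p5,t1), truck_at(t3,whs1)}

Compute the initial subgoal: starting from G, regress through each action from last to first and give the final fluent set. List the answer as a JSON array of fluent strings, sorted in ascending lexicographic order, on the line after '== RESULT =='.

Regress step by step:
  through step 3 (drive(t3,depot,whs1)): drop {truck_at(t3,whs1)}, keep {in(p5,t1)}, require {truck_at(t3,depot)}
    → {in(p5,t1), truck_at(t3,depot)}
  through step 2 (drive(t3,hub,depot)): drop {truck_at(t3,depot)}, keep {in(p5,t1)}, require {truck_at(t3,hub)}
    → {in(p5,t1), truck_at(t3,hub)}
  through step 1 (load(p5,t1,whs1)): drop {in(p5,t1)}, keep {truck_at(t3,hub)}, require {pkg_at(p5,whs1), truck_at(t1,whs1)}
    → {pkg_at(p5,whs1), truck_at(t1,whs1), truck_at(t3,hub)}

== RESULT ==
["pkg_at(p5,whs1)", "truck_at(t1,whs1)", "truck_at(t3,hub)"]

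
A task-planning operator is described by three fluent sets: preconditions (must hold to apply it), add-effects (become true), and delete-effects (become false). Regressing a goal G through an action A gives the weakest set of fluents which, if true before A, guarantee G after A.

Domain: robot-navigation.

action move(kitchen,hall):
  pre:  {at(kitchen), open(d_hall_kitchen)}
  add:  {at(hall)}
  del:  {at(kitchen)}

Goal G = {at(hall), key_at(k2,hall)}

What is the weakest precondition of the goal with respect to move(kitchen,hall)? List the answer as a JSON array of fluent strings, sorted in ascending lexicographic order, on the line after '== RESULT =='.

Regress:
  G ∩ del = {}  (empty — regression defined)
  G \ add = {at(hall), key_at(k2,hall)} \ {at(hall)} = {key_at(k2,hall)}
  ∪ pre   = {key_at(k2,hall)} ∪ {at(kitchen), open(d_hall_kitchen)}
          = {at(kitchen), key_at(k2,hall), open(d_hall_kitchen)}

== RESULT ==
["at(kitchen)", "key_at(k2,hall)", "open(d_hall_kitchen)"]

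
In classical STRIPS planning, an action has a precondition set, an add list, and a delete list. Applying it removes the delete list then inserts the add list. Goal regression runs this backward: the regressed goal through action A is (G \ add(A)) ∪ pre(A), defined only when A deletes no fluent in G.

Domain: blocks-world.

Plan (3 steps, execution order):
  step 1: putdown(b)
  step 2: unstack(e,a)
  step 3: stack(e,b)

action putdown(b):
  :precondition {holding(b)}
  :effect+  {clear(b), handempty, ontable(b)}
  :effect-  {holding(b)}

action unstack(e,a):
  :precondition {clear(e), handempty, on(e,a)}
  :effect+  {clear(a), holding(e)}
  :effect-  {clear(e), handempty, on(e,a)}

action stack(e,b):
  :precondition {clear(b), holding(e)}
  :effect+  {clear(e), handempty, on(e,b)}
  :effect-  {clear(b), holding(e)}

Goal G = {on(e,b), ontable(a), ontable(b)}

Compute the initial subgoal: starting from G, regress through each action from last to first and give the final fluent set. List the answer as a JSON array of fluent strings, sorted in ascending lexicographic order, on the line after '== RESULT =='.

Regress step by step:
  through step 3 (stack(e,b)): drop {on(e,b)}, keep {ontable(a), ontable(b)}, require {clear(b), holding(e)}
    → {clear(b), holding(e), ontable(a), ontable(b)}
  through step 2 (unstack(e,a)): drop {holding(e)}, keep {clear(b), ontable(a), ontable(b)}, require {clear(e), handempty, on(e,a)}
    → {clear(b), clear(e), handempty, on(e,a), ontable(a), ontable(b)}
  through step 1 (putdown(b)): drop {clear(b), handempty, ontable(b)}, keep {clear(e), on(e,a), ontable(a)}, require {holding(b)}
    → {clear(e), holding(b), on(e,a), ontable(a)}

== RESULT ==
["clear(e)", "holding(b)", "on(e,a)", "ontable(a)"]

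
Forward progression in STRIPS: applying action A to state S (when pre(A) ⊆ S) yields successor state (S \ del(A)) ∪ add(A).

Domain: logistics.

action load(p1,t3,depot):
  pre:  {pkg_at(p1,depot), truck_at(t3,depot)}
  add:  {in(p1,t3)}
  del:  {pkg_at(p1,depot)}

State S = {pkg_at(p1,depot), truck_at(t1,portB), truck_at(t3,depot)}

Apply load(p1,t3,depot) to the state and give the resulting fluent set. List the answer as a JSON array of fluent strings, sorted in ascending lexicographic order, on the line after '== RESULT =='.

Compute (S \ del) ∪ add:
  pre ⊆ S: {pkg_at(p1,depot), truck_at(t3,depot)} ⊆ S  — applicable
  S \ del = {truck_at(t1,portB), truck_at(t3,depot)}
  ∪ add   = {in(p1,t3), truck_at(t1,portB), truck_at(t3,depot)}

== RESULT ==
["in(p1,t3)", "truck_at(t1,portB)", "truck_at(t3,depot)"]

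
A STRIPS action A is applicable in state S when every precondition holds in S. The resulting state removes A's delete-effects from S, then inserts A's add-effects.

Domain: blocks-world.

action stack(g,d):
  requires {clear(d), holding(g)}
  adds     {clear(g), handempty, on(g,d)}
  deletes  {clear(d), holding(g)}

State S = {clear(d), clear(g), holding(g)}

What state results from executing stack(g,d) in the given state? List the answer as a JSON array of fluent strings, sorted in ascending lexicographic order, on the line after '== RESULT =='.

Compute (S \ del) ∪ add:
  pre ⊆ S: {clear(d), holding(g)} ⊆ S  — applicable
  S \ del = {clear(g)}
  ∪ add   = {clear(g), handempty, on(g,d)}

== RESULT ==
["clear(g)", "handempty", "on(g,d)"]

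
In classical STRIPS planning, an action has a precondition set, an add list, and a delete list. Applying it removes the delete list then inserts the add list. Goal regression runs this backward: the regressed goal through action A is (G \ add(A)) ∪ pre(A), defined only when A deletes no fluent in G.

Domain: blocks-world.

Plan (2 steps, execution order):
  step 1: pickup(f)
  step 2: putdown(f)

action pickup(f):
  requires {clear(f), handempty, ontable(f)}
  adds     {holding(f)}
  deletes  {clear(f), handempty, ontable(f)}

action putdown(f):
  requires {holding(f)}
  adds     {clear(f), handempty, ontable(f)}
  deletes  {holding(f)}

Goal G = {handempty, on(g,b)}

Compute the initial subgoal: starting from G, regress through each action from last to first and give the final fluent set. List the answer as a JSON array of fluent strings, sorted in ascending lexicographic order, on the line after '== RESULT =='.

Work backward from the goal:
  through step 2 (putdown(f)): drop {handempty}, keep {on(g,b)}, require {holding(f)}
    → {holding(f), on(g,b)}
  through step 1 (pickup(f)): drop {holding(f)}, keep {on(g,b)}, require {clear(f), handempty, ontable(f)}
    → {clear(f), handempty, on(g,b), ontable(f)}

== RESULT ==
["clear(f)", "handempty", "on(g,b)", "ontable(f)"]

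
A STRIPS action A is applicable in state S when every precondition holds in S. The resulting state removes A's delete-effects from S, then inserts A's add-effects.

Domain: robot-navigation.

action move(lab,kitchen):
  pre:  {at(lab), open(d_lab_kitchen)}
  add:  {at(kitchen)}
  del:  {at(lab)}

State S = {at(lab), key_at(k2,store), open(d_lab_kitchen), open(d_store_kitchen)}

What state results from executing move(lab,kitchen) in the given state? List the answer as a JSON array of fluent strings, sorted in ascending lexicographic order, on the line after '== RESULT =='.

Compute (S \ del) ∪ add:
  pre ⊆ S: {at(lab), open(d_lab_kitchen)} ⊆ S  — applicable
  S \ del = {key_at(k2,store), open(d_lab_kitchen), open(d_store_kitchen)}
  ∪ add   = {at(kitchen), key_at(k2,store), open(d_lab_kitchen), open(d_store_kitchen)}

== RESULT ==
["at(kitchen)", "key_at(k2,store)", "open(d_lab_kitchen)", "open(d_store_kitchen)"]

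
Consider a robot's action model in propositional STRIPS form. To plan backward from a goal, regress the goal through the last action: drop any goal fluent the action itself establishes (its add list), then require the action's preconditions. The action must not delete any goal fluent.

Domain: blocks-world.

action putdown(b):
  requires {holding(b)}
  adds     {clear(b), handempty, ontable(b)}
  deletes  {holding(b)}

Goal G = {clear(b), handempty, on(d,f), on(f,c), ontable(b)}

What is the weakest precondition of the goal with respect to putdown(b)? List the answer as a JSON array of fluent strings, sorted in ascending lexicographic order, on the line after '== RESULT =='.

Regress:
  G ∩ del = {}  (empty — regression defined)
  G \ add = {clear(b), handempty, on(d,f), on(f,c), ontable(b)} \ {clear(b), handempty, ontable(b)} = {on(d,f), on(f,c)}
  ∪ pre   = {on(d,f), on(f,c)} ∪ {holding(b)}
          = {holding(b), on(d,f), on(f,c)}

== RESULT ==
["holding(b)", "on(d,f)", "on(f,c)"]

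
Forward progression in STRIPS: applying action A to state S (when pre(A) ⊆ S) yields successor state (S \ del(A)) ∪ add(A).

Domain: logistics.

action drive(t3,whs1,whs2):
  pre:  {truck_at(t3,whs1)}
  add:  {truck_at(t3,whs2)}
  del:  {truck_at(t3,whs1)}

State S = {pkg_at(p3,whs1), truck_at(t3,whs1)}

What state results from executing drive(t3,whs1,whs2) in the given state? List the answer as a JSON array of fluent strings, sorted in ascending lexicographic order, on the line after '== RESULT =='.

Progress:
  pre ⊆ S: {truck_at(t3,whs1)} ⊆ S  — applicable
  S \ del = {pkg_at(p3,whs1)}
  ∪ add   = {pkg_at(p3,whs1), truck_at(t3,whs2)}

== RESULT ==
["pkg_at(p3,whs1)", "truck_at(t3,whs2)"]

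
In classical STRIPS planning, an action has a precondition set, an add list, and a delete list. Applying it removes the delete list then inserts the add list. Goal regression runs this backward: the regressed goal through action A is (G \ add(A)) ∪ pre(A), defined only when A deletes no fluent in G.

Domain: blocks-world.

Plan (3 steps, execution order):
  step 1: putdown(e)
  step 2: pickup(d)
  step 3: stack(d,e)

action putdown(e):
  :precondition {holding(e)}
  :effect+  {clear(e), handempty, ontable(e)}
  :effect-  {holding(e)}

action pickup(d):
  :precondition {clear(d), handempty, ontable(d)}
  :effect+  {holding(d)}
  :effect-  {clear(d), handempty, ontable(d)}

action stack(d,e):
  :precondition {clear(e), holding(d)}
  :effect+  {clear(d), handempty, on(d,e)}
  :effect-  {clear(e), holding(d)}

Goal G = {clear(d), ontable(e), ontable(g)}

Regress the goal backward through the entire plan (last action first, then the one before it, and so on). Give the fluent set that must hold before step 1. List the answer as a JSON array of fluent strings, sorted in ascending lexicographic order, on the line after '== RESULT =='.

Regress step by step:
  through step 3 (stack(d,e)): drop {clear(d)}, keep {ontable(e), ontable(g)}, require {clear(e), holding(d)}
    → {clear(e), holding(d), ontable(e), ontable(g)}
  through step 2 (pickup(d)): drop {holding(d)}, keep {clear(e), ontable(e), ontable(g)}, require {clear(d), handempty, ontable(d)}
    → {clear(d), clear(e), handempty, ontable(d), ontable(e), ontable(g)}
  through step 1 (putdown(e)): drop {clear(e), handempty, ontable(e)}, keep {clear(d), ontable(d), ontable(g)}, require {holding(e)}
    → {clear(d), holding(e), ontable(d), ontable(g)}

== RESULT ==
["clear(d)", "holding(e)", "ontable(d)", "ontable(g)"]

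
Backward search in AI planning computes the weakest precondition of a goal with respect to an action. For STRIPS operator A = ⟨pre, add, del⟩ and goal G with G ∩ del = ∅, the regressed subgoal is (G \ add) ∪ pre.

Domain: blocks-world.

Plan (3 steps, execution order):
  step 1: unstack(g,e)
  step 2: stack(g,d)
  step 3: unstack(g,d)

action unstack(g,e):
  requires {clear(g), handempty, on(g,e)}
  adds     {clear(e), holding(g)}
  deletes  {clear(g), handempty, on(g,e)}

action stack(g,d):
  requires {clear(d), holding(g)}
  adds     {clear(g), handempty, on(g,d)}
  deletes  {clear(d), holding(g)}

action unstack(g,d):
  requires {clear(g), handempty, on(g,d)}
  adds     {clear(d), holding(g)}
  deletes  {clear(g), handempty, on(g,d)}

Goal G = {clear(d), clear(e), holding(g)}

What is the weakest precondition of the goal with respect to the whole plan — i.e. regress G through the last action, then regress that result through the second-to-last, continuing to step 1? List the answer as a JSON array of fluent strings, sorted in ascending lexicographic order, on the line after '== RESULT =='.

Work backward from the goal:
  through step 3 (unstack(g,d)): drop {clear(d), holding(g)}, keep {clear(e)}, require {clear(g), handempty, on(g,d)}
    → {clear(e), clear(g), handempty, on(g,d)}
  through step 2 (stack(g,d)): drop {clear(g), handempty, on(g,d)}, keep {clear(e)}, require {clear(d), holding(g)}
    → {clear(d), clear(e), holding(g)}
  through step 1 (unstack(g,e)): drop {clear(e), holding(g)}, keep {clear(d)}, require {clear(g), handempty, on(g,e)}
    → {clear(d), clear(g), handempty, on(g,e)}

== RESULT ==
["clear(d)", "clear(g)", "handempty", "on(g,e)"]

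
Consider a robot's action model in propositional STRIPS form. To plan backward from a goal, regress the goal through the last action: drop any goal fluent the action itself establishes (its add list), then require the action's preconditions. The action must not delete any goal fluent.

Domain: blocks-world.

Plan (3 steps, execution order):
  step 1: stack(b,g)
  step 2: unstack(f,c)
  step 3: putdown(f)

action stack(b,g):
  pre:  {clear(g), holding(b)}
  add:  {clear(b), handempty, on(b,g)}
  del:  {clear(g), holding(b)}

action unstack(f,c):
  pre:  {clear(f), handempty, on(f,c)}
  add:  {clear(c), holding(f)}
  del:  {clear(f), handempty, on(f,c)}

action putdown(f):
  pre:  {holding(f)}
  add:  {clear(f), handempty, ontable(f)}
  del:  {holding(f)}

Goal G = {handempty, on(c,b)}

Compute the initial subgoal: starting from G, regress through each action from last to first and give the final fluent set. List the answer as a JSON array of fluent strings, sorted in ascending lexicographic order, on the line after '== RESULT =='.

Regress step by step:
  through step 3 (putdown(f)): drop {handempty}, keep {on(c,b)}, require {holding(f)}
    → {holding(f), on(c,b)}
  through step 2 (unstack(f,c)): drop {holding(f)}, keep {on(c,b)}, require {clear(f), handempty, on(f,c)}
    → {clear(f), handempty, on(c,b), on(f,c)}
  through step 1 (stack(b,g)): drop {handempty}, keep {clear(f), on(c,b), on(f,c)}, require {clear(g), holding(b)}
    → {clear(f), clear(g), holding(b), on(c,b), on(f,c)}

== RESULT ==
["clear(f)", "clear(g)", "holding(b)", "on(c,b)", "on(f,c)"]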